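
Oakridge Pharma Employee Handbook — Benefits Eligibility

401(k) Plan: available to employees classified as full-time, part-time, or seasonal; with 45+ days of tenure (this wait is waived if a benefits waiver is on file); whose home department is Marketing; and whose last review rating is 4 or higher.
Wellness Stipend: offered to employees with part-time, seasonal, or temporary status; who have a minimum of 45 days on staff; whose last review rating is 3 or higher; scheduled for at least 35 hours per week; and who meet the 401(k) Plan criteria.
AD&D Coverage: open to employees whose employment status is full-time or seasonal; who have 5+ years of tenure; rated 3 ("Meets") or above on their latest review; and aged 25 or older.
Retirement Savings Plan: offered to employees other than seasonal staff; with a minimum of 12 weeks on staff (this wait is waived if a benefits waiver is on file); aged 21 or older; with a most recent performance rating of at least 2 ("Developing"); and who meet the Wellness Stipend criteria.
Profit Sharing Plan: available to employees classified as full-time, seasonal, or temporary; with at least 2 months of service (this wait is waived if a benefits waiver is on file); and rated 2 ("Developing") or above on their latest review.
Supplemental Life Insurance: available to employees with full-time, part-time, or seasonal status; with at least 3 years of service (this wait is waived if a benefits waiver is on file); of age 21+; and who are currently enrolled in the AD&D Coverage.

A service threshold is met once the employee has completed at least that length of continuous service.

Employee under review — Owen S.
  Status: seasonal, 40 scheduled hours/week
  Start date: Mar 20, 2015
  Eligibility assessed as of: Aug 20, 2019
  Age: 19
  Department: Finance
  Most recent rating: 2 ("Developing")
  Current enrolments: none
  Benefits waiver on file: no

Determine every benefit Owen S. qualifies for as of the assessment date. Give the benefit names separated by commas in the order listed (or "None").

Service from Mar 20, 2015 to Aug 20, 2019: 1614 days.
401(k) Plan — status seasonal ✓; no waiver, service 1614 days ≥ 45 days ✓; dept Finance ✗ → not eligible.
Wellness Stipend — status seasonal ✓; service 1614 days ≥ 45 days ✓; rating 2 < 3 ✗ → not eligible.
AD&D Coverage — status seasonal ✓; service 1614 days < 5 years (≈1825 days) ✗ → not eligible.
Retirement Savings Plan — status seasonal ✗ (excluded) → not eligible.
Profit Sharing Plan — status seasonal ✓; no waiver, service 1614 days ≥ 2 months (≈60 days) ✓; rating 2 ≥ 2 ✓ → eligible.
Supplemental Life Insurance — status seasonal ✓; no waiver, service 1614 days ≥ 3 years (≈1095 days) ✓; age 19 < 21 ✗ → not eligible.

Profit Sharing Plan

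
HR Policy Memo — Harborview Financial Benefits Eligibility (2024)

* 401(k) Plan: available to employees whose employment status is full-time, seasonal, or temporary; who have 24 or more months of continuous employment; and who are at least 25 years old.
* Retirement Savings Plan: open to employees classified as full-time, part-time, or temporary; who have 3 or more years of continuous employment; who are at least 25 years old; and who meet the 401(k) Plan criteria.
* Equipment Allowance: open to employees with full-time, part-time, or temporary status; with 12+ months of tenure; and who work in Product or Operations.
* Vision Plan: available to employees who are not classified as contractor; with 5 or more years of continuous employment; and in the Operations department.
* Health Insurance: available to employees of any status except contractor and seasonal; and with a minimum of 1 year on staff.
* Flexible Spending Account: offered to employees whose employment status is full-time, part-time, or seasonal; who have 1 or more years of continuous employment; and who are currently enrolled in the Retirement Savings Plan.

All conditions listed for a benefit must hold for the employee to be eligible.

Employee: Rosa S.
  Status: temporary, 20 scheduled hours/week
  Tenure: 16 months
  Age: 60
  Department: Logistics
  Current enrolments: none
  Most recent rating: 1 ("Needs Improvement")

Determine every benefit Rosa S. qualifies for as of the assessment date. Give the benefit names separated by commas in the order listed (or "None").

401(k) Plan — status temporary ✓; service 16 months < 24 months ✗ → not eligible.
Retirement Savings Plan — status temporary ✓; service 16 months < 3 years (≈1095 days) ✗ → not eligible.
Equipment Allowance — status temporary ✓; service 16 months ≥ 12 months ✓; dept Logistics ✗ → not eligible.
Vision Plan — status temporary ✓ (not excluded); service 16 months < 5 years (≈1825 days) ✗ → not eligible.
Health Insurance — status temporary ✓ (not excluded); service 16 months ≥ 1 year (≈365 days) ✓ → eligible.
Flexible Spending Account — status temporary ✗ (requires full-time, part-time, or seasonal) → not eligible.

Health Insurance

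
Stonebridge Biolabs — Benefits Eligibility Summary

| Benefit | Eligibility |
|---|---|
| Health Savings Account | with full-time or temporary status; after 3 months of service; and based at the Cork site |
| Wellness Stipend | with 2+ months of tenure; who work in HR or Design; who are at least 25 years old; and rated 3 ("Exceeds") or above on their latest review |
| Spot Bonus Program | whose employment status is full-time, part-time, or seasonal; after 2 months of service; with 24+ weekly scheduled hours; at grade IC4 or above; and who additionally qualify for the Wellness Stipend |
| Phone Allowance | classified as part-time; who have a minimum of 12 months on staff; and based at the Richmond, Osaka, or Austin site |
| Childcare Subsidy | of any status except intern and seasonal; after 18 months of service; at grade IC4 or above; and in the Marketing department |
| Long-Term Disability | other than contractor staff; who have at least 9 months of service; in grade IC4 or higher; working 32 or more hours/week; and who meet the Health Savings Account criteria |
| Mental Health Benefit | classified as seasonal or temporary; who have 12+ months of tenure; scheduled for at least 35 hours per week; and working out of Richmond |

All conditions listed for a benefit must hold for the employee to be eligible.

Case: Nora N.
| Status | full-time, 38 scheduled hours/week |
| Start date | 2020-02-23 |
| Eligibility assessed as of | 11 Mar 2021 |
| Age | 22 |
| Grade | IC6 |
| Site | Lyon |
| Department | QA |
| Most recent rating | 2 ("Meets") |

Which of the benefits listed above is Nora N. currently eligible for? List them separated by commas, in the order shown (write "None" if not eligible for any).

None

Service from 2020-02-23 to 11 Mar 2021: 382 days.
Health Savings Account — status full-time ✓; service 382 days ≥ 3 months (≈90 days) ✓; site Lyon ✗ (not Cork) → not eligible.
Wellness Stipend — service 382 days ≥ 2 months (≈60 days) ✓; dept QA ✗ → not eligible.
Spot Bonus Program — status full-time ✓; service 382 days ≥ 2 months (≈60 days) ✓; 38 hrs/wk ≥ 24 ✓; grade IC6 ≥ IC4 ✓; not eligible for Wellness Stipend ✗ → not eligible.
Phone Allowance — status full-time ✗ (requires part-time) → not eligible.
Childcare Subsidy — status full-time ✓ (not excluded); service 382 days < 18 months (≈540 days) ✗ → not eligible.
Long-Term Disability — status full-time ✓ (not excluded); service 382 days ≥ 9 months (≈270 days) ✓; grade IC6 ≥ IC4 ✓; 38 hrs/wk ≥ 32 ✓; not eligible for Health Savings Account ✗ → not eligible.
Mental Health Benefit — status full-time ✗ (requires seasonal or temporary) → not eligible.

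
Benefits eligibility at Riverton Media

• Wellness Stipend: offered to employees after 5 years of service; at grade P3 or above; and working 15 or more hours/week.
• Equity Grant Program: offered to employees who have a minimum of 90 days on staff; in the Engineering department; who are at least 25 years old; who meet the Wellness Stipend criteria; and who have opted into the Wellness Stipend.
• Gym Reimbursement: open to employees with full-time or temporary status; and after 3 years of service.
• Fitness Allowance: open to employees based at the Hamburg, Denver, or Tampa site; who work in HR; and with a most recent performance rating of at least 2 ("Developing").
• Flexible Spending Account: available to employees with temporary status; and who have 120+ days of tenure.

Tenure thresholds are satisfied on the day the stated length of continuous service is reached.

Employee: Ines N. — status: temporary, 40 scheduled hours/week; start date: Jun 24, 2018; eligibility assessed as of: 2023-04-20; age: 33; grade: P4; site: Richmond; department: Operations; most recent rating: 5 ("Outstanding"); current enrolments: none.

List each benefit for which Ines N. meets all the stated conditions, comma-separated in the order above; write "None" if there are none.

Gym Reimbursement, Flexible Spending Account

Service from Jun 24, 2018 to 2023-04-20: 1761 days.
Wellness Stipend — service 1761 days < 5 years (≈1825 days) ✗ → not eligible.
Equity Grant Program — service 1761 days ≥ 90 days ✓; dept Operations ✗ → not eligible.
Gym Reimbursement — status temporary ✓; service 1761 days ≥ 3 years (≈1095 days) ✓ → eligible.
Fitness Allowance — site Richmond ✗ (not Hamburg, Denver, or Tampa) → not eligible.
Flexible Spending Account — status temporary ✓; service 1761 days ≥ 120 days ✓ → eligible.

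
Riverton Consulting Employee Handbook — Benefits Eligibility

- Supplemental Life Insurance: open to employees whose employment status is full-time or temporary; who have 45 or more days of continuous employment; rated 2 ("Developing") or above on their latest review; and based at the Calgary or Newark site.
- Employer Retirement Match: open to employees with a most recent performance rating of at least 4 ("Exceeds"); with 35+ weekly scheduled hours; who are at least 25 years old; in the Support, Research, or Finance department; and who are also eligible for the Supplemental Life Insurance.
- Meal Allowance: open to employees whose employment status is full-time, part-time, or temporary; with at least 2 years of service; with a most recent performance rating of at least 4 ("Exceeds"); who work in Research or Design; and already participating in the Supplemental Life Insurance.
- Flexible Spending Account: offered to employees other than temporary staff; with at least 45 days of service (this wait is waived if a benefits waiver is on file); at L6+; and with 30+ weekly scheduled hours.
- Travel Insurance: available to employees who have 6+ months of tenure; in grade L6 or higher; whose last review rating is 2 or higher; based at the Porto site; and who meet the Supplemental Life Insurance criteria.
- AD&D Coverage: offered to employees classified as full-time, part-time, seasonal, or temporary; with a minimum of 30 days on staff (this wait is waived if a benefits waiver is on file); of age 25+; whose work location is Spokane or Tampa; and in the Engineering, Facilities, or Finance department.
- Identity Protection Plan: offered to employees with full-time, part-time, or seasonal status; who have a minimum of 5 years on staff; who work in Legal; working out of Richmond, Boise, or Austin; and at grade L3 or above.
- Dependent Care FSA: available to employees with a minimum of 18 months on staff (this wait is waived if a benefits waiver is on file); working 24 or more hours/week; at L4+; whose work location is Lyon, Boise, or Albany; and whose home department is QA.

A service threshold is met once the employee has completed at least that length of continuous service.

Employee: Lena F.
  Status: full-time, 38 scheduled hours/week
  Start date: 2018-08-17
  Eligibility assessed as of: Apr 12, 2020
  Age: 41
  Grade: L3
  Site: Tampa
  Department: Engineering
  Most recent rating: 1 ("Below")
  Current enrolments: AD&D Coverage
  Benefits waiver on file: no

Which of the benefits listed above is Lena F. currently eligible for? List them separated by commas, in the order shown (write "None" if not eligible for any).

Service from 2018-08-17 to Apr 12, 2020: 604 days.
Supplemental Life Insurance — status full-time ✓; service 604 days ≥ 45 days ✓; rating 1 < 2 ✗ → not eligible.
Employer Retirement Match — rating 1 < 4 ✗ → not eligible.
Meal Allowance — status full-time ✓; service 604 days < 2 years (≈730 days) ✗ → not eligible.
Flexible Spending Account — status full-time ✓ (not excluded); no waiver, service 604 days ≥ 45 days ✓; grade L3 < L6 ✗ → not eligible.
Travel Insurance — service 604 days ≥ 6 months (≈180 days) ✓; grade L3 < L6 ✗ → not eligible.
AD&D Coverage — status full-time ✓; no waiver, service 604 days ≥ 30 days ✓; age 41 ≥ 25 ✓; site Tampa ✓; dept Engineering ✓ → eligible.
Identity Protection Plan — status full-time ✓; service 604 days < 5 years (≈1825 days) ✗ → not eligible.
Dependent Care FSA — no waiver, service 604 days ≥ 18 months (≈540 days) ✓; 38 hrs/wk ≥ 24 ✓; grade L3 < L4 ✗ → not eligible.

AD&D Coverage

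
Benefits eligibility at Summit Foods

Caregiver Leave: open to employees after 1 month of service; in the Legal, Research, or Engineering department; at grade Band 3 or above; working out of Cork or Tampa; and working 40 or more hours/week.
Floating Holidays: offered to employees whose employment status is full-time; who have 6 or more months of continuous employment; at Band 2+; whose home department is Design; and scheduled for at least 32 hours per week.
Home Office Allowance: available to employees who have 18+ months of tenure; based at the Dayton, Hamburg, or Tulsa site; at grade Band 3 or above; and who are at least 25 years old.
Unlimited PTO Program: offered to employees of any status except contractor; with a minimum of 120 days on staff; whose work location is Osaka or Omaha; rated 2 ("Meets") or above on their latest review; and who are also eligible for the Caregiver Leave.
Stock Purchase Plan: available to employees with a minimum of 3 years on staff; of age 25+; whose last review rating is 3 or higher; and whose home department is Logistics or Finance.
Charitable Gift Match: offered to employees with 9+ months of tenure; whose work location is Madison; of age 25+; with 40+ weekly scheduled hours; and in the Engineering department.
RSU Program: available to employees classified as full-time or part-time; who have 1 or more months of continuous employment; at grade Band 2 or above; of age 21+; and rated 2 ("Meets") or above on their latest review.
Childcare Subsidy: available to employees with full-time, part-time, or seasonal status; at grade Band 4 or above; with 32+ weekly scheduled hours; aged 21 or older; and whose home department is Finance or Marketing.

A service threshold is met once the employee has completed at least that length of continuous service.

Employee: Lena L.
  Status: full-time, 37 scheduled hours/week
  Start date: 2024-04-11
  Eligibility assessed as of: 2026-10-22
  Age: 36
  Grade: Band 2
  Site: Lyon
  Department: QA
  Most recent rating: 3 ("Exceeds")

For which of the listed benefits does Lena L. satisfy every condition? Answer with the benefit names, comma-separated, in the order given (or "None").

RSU Program

Service from 2024-04-11 to 2026-10-22: 924 days.
Caregiver Leave — service 924 days ≥ 1 month (≈30 days) ✓; dept QA ✗ → not eligible.
Floating Holidays — status full-time ✓; service 924 days ≥ 6 months (≈180 days) ✓; grade Band 2 ≥ Band 2 ✓; dept QA ✗ → not eligible.
Home Office Allowance — service 924 days ≥ 18 months (≈540 days) ✓; site Lyon ✗ (not Dayton, Hamburg, or Tulsa) → not eligible.
Unlimited PTO Program — status full-time ✓ (not excluded); service 924 days ≥ 120 days ✓; site Lyon ✗ (not Osaka or Omaha) → not eligible.
Stock Purchase Plan — service 924 days < 3 years (≈1095 days) ✗ → not eligible.
Charitable Gift Match — service 924 days ≥ 9 months (≈270 days) ✓; site Lyon ✗ (not Madison) → not eligible.
RSU Program — status full-time ✓; service 924 days ≥ 1 month (≈30 days) ✓; grade Band 2 ≥ Band 2 ✓; age 36 ≥ 21 ✓; rating 3 ≥ 2 ✓ → eligible.
Childcare Subsidy — status full-time ✓; grade Band 2 < Band 4 ✗ → not eligible.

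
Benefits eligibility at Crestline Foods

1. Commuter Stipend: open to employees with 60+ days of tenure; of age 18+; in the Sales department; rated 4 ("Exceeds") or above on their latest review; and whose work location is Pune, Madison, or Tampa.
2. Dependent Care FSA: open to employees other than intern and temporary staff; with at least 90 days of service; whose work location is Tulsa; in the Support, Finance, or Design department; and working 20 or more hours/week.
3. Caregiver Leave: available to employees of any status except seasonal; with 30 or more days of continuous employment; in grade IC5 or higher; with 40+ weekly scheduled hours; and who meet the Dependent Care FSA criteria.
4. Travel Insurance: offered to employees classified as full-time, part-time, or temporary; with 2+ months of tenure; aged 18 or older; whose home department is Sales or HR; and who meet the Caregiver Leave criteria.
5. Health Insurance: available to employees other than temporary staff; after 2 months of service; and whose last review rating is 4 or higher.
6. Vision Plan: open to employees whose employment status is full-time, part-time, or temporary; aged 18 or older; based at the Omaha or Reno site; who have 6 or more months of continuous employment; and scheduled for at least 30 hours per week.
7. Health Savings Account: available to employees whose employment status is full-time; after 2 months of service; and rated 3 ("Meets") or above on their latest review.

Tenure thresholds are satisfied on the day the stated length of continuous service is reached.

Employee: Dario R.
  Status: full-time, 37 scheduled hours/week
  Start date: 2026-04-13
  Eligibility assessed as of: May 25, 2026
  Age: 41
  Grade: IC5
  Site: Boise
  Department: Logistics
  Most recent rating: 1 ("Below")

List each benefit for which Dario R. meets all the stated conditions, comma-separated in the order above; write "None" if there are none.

Service from 2026-04-13 to May 25, 2026: 42 days.
Commuter Stipend — service 42 days < 60 days ✗ → not eligible.
Dependent Care FSA — status full-time ✓ (not excluded); service 42 days < 90 days ✗ → not eligible.
Caregiver Leave — status full-time ✓ (not excluded); service 42 days ≥ 30 days ✓; grade IC5 ≥ IC5 ✓; 37 hrs/wk < 40 ✗ → not eligible.
Travel Insurance — status full-time ✓; service 42 days < 2 months (≈60 days) ✗ → not eligible.
Health Insurance — status full-time ✓ (not excluded); service 42 days < 2 months (≈60 days) ✗ → not eligible.
Vision Plan — status full-time ✓; age 41 ≥ 18 ✓; site Boise ✗ (not Omaha or Reno) → not eligible.
Health Savings Account — status full-time ✓; service 42 days < 2 months (≈60 days) ✗ → not eligible.

None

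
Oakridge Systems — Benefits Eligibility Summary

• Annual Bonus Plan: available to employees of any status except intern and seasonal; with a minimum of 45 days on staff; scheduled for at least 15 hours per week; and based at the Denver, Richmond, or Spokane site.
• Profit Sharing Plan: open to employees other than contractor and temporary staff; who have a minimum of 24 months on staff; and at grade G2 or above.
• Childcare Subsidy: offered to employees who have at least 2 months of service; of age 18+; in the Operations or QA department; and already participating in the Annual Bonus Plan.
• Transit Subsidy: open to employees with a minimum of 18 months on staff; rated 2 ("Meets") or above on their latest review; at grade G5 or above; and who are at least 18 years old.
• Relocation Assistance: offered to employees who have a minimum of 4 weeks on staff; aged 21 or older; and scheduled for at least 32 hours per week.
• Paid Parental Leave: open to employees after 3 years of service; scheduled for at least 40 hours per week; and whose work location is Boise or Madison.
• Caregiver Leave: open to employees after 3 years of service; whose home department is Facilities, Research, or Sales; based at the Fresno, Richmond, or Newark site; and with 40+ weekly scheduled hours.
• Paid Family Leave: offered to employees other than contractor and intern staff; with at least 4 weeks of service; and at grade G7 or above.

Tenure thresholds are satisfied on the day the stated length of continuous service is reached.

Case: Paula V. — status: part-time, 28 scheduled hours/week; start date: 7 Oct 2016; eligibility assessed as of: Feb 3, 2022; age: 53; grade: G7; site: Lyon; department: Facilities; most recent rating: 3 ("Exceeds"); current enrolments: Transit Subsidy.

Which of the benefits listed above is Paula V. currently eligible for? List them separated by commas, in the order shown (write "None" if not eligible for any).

Profit Sharing Plan, Transit Subsidy, Paid Family Leave

Service from 7 Oct 2016 to Feb 3, 2022: 1945 days.
Annual Bonus Plan — status part-time ✓ (not excluded); service 1945 days ≥ 45 days ✓; 28 hrs/wk ≥ 15 ✓; site Lyon ✗ (not Denver, Richmond, or Spokane) → not eligible.
Profit Sharing Plan — status part-time ✓ (not excluded); service 1945 days ≥ 24 months (≈720 days) ✓; grade G7 ≥ G2 ✓ → eligible.
Childcare Subsidy — service 1945 days ≥ 2 months (≈60 days) ✓; age 53 ≥ 18 ✓; dept Facilities ✗ → not eligible.
Transit Subsidy — service 1945 days ≥ 18 months (≈540 days) ✓; rating 3 ≥ 2 ✓; grade G7 ≥ G5 ✓; age 53 ≥ 18 ✓ → eligible.
Relocation Assistance — service 1945 days ≥ 4 weeks (≈28 days) ✓; age 53 ≥ 21 ✓; 28 hrs/wk < 32 ✗ → not eligible.
Paid Parental Leave — service 1945 days ≥ 3 years (≈1095 days) ✓; 28 hrs/wk < 40 ✗ → not eligible.
Caregiver Leave — service 1945 days ≥ 3 years (≈1095 days) ✓; dept Facilities ✓; site Lyon ✗ (not Fresno, Richmond, or Newark) → not eligible.
Paid Family Leave — status part-time ✓ (not excluded); service 1945 days ≥ 4 weeks (≈28 days) ✓; grade G7 ≥ G7 ✓ → eligible.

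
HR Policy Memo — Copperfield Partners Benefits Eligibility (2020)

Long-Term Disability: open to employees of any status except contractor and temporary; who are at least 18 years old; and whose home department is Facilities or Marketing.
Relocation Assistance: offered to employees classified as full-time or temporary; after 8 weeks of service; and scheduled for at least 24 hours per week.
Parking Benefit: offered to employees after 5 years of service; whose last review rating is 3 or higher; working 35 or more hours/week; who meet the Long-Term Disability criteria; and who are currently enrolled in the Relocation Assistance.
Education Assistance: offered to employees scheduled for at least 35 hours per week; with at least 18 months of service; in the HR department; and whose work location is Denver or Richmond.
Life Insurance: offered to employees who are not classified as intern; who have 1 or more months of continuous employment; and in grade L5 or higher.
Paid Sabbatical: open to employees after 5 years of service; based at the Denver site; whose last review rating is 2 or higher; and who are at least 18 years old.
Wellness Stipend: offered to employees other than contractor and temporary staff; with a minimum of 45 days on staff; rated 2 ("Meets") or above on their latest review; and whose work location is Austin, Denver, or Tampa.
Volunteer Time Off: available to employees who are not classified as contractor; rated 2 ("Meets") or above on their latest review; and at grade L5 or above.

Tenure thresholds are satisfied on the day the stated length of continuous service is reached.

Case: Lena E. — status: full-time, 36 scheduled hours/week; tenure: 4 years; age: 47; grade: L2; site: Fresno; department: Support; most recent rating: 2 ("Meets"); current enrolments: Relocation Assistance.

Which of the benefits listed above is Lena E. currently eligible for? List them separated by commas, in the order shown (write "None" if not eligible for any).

Long-Term Disability — status full-time ✓ (not excluded); age 47 ≥ 18 ✓; dept Support ✗ → not eligible.
Relocation Assistance — status full-time ✓; service 4 years ≥ 8 weeks (≈56 days) ✓; 36 hrs/wk ≥ 24 ✓ → eligible.
Parking Benefit — service 4 years < 5 years ✗ → not eligible.
Education Assistance — 36 hrs/wk ≥ 35 ✓; service 4 years ≥ 18 months (≈540 days) ✓; dept Support ✗ → not eligible.
Life Insurance — status full-time ✓ (not excluded); service 4 years ≥ 1 month (≈30 days) ✓; grade L2 < L5 ✗ → not eligible.
Paid Sabbatical — service 4 years < 5 years ✗ → not eligible.
Wellness Stipend — status full-time ✓ (not excluded); service 4 years ≥ 45 days ✓; rating 2 ≥ 2 ✓; site Fresno ✗ (not Austin, Denver, or Tampa) → not eligible.
Volunteer Time Off — status full-time ✓ (not excluded); rating 2 ≥ 2 ✓; grade L2 < L5 ✗ → not eligible.

Relocation Assistance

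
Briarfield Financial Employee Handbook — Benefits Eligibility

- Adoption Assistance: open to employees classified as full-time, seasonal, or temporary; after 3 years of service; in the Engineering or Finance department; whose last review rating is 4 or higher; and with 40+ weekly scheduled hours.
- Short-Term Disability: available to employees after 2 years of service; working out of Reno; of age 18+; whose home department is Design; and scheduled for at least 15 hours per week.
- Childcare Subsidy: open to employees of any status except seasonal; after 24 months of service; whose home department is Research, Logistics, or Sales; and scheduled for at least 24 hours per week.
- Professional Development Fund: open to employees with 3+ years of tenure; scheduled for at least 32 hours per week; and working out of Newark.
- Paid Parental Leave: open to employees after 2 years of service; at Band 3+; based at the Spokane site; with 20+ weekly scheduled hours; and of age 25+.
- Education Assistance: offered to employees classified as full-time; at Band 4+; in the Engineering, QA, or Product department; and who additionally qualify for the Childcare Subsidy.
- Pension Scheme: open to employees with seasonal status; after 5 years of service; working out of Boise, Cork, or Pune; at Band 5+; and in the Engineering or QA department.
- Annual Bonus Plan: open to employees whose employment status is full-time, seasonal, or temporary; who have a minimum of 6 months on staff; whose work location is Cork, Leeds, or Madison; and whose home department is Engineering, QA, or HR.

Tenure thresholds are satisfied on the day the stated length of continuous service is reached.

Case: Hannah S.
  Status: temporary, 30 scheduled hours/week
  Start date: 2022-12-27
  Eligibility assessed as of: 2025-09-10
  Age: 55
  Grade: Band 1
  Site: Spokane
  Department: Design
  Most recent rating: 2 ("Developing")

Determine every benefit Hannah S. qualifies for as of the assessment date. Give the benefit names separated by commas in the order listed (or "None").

Service from 2022-12-27 to 2025-09-10: 988 days.
Adoption Assistance — status temporary ✓; service 988 days < 3 years (≈1095 days) ✗ → not eligible.
Short-Term Disability — service 988 days ≥ 2 years (≈730 days) ✓; site Spokane ✗ (not Reno) → not eligible.
Childcare Subsidy — status temporary ✓ (not excluded); service 988 days ≥ 24 months (≈720 days) ✓; dept Design ✗ → not eligible.
Professional Development Fund — service 988 days < 3 years (≈1095 days) ✗ → not eligible.
Paid Parental Leave — service 988 days ≥ 2 years (≈730 days) ✓; grade Band 1 < Band 3 ✗ → not eligible.
Education Assistance — status temporary ✗ (requires full-time) → not eligible.
Pension Scheme — status temporary ✗ (requires seasonal) → not eligible.
Annual Bonus Plan — status temporary ✓; service 988 days ≥ 6 months (≈180 days) ✓; site Spokane ✗ (not Cork, Leeds, or Madison) → not eligible.

None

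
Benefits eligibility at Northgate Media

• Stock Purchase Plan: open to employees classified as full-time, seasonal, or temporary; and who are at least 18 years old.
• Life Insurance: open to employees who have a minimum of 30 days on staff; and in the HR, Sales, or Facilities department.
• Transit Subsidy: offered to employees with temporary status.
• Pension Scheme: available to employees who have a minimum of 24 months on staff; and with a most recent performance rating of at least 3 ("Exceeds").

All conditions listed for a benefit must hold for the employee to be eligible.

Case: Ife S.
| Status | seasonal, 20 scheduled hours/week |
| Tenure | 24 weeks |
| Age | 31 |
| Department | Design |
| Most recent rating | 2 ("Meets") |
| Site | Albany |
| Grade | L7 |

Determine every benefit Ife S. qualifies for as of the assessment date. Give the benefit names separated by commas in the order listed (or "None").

Stock Purchase Plan — status seasonal ✓; age 31 ≥ 18 ✓ → eligible.
Life Insurance — service 24 weeks ≥ 30 days ✓; dept Design ✗ → not eligible.
Transit Subsidy — status seasonal ✗ (requires temporary) → not eligible.
Pension Scheme — service 24 weeks < 24 months (≈720 days) ✗ → not eligible.

Stock Purchase Plan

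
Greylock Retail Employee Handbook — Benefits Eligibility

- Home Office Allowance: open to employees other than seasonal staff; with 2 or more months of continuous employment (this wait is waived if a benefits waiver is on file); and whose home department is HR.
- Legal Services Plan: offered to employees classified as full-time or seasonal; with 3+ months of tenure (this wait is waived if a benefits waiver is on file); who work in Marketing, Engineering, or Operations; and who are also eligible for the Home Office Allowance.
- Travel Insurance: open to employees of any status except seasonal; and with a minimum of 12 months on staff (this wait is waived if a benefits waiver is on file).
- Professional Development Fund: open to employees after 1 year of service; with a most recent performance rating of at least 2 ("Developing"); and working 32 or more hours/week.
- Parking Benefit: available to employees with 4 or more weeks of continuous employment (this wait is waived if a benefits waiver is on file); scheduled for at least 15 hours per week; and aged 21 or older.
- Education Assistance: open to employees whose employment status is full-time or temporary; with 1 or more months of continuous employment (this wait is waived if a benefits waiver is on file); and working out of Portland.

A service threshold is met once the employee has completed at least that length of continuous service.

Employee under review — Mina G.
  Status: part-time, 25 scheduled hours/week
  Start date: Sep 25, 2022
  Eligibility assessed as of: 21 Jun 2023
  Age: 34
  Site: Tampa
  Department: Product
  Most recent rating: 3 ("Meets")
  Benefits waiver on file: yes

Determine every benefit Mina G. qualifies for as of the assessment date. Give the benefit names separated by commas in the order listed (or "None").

Service from Sep 25, 2022 to 21 Jun 2023: 269 days.
Home Office Allowance — status part-time ✓ (not excluded); benefits waiver on file ✓; dept Product ✗ → not eligible.
Legal Services Plan — status part-time ✗ (requires full-time or seasonal) → not eligible.
Travel Insurance — status part-time ✓ (not excluded); benefits waiver on file ✓ → eligible.
Professional Development Fund — service 269 days < 1 year (≈365 days) ✗ → not eligible.
Parking Benefit — benefits waiver on file ✓; 25 hrs/wk ≥ 15 ✓; age 34 ≥ 21 ✓ → eligible.
Education Assistance — status part-time ✗ (requires full-time or temporary) → not eligible.

Travel Insurance, Parking Benefit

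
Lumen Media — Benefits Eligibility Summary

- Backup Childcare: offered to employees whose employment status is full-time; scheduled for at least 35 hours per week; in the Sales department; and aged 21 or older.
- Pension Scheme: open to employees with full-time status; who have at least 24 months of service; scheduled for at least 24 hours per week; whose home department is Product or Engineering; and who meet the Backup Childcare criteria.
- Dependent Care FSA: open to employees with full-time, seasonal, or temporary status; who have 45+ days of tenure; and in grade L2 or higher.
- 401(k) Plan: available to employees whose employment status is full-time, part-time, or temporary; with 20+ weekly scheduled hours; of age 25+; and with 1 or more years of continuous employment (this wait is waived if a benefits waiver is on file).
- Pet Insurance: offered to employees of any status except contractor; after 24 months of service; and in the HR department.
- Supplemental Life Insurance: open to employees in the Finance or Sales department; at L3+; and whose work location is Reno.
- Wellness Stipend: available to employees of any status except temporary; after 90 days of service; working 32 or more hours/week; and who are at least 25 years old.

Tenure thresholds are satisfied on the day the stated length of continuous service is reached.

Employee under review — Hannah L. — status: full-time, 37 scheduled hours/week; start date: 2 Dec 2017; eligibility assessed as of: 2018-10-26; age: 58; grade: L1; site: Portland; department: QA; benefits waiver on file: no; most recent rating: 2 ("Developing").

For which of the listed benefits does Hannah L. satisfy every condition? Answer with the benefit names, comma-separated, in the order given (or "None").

Service from 2 Dec 2017 to 2018-10-26: 328 days.
Backup Childcare — status full-time ✓; 37 hrs/wk ≥ 35 ✓; dept QA ✗ → not eligible.
Pension Scheme — status full-time ✓; service 328 days < 24 months (≈720 days) ✗ → not eligible.
Dependent Care FSA — status full-time ✓; service 328 days ≥ 45 days ✓; grade L1 < L2 ✗ → not eligible.
401(k) Plan — status full-time ✓; 37 hrs/wk ≥ 20 ✓; age 58 ≥ 25 ✓; no waiver, service 328 days < 1 year (≈365 days) ✗ → not eligible.
Pet Insurance — status full-time ✓ (not excluded); service 328 days < 24 months (≈720 days) ✗ → not eligible.
Supplemental Life Insurance — dept QA ✗ → not eligible.
Wellness Stipend — status full-time ✓ (not excluded); service 328 days ≥ 90 days ✓; 37 hrs/wk ≥ 32 ✓; age 58 ≥ 25 ✓ → eligible.

Wellness Stipend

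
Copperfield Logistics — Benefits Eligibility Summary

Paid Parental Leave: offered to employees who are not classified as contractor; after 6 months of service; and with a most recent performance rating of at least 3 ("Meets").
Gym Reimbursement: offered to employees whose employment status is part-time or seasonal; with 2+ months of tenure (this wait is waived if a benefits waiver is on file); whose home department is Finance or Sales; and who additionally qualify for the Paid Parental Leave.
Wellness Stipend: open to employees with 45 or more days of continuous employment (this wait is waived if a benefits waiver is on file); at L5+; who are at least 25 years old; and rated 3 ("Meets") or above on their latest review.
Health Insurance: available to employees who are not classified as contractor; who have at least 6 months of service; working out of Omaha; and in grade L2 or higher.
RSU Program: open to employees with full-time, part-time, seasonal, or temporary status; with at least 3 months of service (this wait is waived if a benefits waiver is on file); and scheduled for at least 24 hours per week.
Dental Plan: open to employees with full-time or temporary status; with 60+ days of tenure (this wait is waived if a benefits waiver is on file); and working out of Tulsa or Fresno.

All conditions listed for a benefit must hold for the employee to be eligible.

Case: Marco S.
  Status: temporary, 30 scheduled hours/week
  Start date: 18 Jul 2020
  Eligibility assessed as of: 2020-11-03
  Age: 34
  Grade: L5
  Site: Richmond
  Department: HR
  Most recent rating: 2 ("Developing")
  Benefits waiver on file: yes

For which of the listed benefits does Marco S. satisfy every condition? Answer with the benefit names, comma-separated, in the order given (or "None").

Service from 18 Jul 2020 to 2020-11-03: 108 days.
Paid Parental Leave — status temporary ✓ (not excluded); service 108 days < 6 months (≈180 days) ✗ → not eligible.
Gym Reimbursement — status temporary ✗ (requires part-time or seasonal) → not eligible.
Wellness Stipend — benefits waiver on file ✓; grade L5 ≥ L5 ✓; age 34 ≥ 25 ✓; rating 2 < 3 ✗ → not eligible.
Health Insurance — status temporary ✓ (not excluded); service 108 days < 6 months (≈180 days) ✗ → not eligible.
RSU Program — status temporary ✓; benefits waiver on file ✓; 30 hrs/wk ≥ 24 ✓ → eligible.
Dental Plan — status temporary ✓; benefits waiver on file ✓; site Richmond ✗ (not Tulsa or Fresno) → not eligible.

RSU Program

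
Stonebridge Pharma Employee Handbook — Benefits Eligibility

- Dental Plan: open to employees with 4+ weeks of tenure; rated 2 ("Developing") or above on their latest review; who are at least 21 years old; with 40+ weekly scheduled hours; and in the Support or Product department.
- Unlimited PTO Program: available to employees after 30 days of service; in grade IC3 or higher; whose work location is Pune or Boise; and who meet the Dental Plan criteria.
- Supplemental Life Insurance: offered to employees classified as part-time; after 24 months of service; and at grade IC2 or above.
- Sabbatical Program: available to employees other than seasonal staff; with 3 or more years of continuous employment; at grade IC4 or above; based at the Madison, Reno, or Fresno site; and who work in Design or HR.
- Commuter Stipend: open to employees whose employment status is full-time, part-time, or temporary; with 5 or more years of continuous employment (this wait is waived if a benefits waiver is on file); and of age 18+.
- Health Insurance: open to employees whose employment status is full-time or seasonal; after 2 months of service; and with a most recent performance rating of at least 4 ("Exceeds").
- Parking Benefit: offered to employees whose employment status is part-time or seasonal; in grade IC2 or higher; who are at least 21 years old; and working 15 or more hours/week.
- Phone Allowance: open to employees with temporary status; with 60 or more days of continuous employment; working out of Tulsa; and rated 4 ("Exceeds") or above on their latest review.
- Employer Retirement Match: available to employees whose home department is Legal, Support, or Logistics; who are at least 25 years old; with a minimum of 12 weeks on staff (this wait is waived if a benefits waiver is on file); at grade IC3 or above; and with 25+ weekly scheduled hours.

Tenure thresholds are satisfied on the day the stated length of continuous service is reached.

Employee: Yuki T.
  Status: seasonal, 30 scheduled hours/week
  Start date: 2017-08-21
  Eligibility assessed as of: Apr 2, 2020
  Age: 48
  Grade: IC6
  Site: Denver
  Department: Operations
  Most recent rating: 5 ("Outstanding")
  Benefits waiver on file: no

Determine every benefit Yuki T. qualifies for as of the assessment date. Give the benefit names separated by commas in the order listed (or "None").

Health Insurance, Parking Benefit

Service from 2017-08-21 to Apr 2, 2020: 955 days.
Dental Plan — service 955 days ≥ 4 weeks (≈28 days) ✓; rating 5 ≥ 2 ✓; age 48 ≥ 21 ✓; 30 hrs/wk < 40 ✗ → not eligible.
Unlimited PTO Program — service 955 days ≥ 30 days ✓; grade IC6 ≥ IC3 ✓; site Denver ✗ (not Pune or Boise) → not eligible.
Supplemental Life Insurance — status seasonal ✗ (requires part-time) → not eligible.
Sabbatical Program — status seasonal ✗ (excluded) → not eligible.
Commuter Stipend — status seasonal ✗ (requires full-time, part-time, or temporary) → not eligible.
Health Insurance — status seasonal ✓; service 955 days ≥ 2 months (≈60 days) ✓; rating 5 ≥ 4 ✓ → eligible.
Parking Benefit — status seasonal ✓; grade IC6 ≥ IC2 ✓; age 48 ≥ 21 ✓; 30 hrs/wk ≥ 15 ✓ → eligible.
Phone Allowance — status seasonal ✗ (requires temporary) → not eligible.
Employer Retirement Match — dept Operations ✗ → not eligible.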